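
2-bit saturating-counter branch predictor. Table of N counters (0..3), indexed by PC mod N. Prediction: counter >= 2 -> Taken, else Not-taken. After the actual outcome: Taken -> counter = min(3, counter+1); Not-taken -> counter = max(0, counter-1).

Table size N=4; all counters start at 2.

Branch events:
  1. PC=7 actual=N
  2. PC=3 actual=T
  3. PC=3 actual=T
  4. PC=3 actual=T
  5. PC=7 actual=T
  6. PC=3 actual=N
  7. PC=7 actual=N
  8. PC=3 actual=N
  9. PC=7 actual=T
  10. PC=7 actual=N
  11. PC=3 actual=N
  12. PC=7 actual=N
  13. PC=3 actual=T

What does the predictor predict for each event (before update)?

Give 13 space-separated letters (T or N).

Answer: T N T T T T T N N N N N N

Derivation:
Ev 1: PC=7 idx=3 pred=T actual=N -> ctr[3]=1
Ev 2: PC=3 idx=3 pred=N actual=T -> ctr[3]=2
Ev 3: PC=3 idx=3 pred=T actual=T -> ctr[3]=3
Ev 4: PC=3 idx=3 pred=T actual=T -> ctr[3]=3
Ev 5: PC=7 idx=3 pred=T actual=T -> ctr[3]=3
Ev 6: PC=3 idx=3 pred=T actual=N -> ctr[3]=2
Ev 7: PC=7 idx=3 pred=T actual=N -> ctr[3]=1
Ev 8: PC=3 idx=3 pred=N actual=N -> ctr[3]=0
Ev 9: PC=7 idx=3 pred=N actual=T -> ctr[3]=1
Ev 10: PC=7 idx=3 pred=N actual=N -> ctr[3]=0
Ev 11: PC=3 idx=3 pred=N actual=N -> ctr[3]=0
Ev 12: PC=7 idx=3 pred=N actual=N -> ctr[3]=0
Ev 13: PC=3 idx=3 pred=N actual=T -> ctr[3]=1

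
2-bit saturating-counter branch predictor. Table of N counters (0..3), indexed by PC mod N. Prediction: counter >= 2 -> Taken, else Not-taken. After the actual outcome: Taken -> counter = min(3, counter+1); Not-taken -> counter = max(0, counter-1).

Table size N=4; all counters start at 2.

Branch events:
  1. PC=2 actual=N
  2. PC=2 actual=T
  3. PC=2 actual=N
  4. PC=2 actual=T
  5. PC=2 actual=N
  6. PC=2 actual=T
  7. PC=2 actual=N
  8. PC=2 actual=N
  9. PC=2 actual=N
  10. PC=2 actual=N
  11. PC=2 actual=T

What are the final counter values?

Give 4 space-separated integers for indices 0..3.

Ev 1: PC=2 idx=2 pred=T actual=N -> ctr[2]=1
Ev 2: PC=2 idx=2 pred=N actual=T -> ctr[2]=2
Ev 3: PC=2 idx=2 pred=T actual=N -> ctr[2]=1
Ev 4: PC=2 idx=2 pred=N actual=T -> ctr[2]=2
Ev 5: PC=2 idx=2 pred=T actual=N -> ctr[2]=1
Ev 6: PC=2 idx=2 pred=N actual=T -> ctr[2]=2
Ev 7: PC=2 idx=2 pred=T actual=N -> ctr[2]=1
Ev 8: PC=2 idx=2 pred=N actual=N -> ctr[2]=0
Ev 9: PC=2 idx=2 pred=N actual=N -> ctr[2]=0
Ev 10: PC=2 idx=2 pred=N actual=N -> ctr[2]=0
Ev 11: PC=2 idx=2 pred=N actual=T -> ctr[2]=1

Answer: 2 2 1 2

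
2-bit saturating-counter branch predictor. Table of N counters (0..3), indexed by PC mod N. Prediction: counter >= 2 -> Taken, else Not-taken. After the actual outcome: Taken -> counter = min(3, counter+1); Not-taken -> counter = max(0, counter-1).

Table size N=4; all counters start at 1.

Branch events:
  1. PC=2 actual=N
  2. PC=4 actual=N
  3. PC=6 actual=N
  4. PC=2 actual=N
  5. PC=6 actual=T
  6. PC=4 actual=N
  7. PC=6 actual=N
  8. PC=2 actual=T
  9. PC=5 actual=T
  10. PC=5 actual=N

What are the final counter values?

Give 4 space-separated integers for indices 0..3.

Answer: 0 1 1 1

Derivation:
Ev 1: PC=2 idx=2 pred=N actual=N -> ctr[2]=0
Ev 2: PC=4 idx=0 pred=N actual=N -> ctr[0]=0
Ev 3: PC=6 idx=2 pred=N actual=N -> ctr[2]=0
Ev 4: PC=2 idx=2 pred=N actual=N -> ctr[2]=0
Ev 5: PC=6 idx=2 pred=N actual=T -> ctr[2]=1
Ev 6: PC=4 idx=0 pred=N actual=N -> ctr[0]=0
Ev 7: PC=6 idx=2 pred=N actual=N -> ctr[2]=0
Ev 8: PC=2 idx=2 pred=N actual=T -> ctr[2]=1
Ev 9: PC=5 idx=1 pred=N actual=T -> ctr[1]=2
Ev 10: PC=5 idx=1 pred=T actual=N -> ctr[1]=1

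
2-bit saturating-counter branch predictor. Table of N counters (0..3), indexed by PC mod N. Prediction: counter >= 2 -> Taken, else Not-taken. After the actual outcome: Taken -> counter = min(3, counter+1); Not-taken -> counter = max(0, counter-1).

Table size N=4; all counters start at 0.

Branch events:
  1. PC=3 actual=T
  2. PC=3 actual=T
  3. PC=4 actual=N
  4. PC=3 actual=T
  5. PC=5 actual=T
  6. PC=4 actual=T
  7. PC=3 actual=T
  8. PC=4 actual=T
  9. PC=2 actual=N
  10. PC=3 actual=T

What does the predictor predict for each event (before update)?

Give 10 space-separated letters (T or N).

Ev 1: PC=3 idx=3 pred=N actual=T -> ctr[3]=1
Ev 2: PC=3 idx=3 pred=N actual=T -> ctr[3]=2
Ev 3: PC=4 idx=0 pred=N actual=N -> ctr[0]=0
Ev 4: PC=3 idx=3 pred=T actual=T -> ctr[3]=3
Ev 5: PC=5 idx=1 pred=N actual=T -> ctr[1]=1
Ev 6: PC=4 idx=0 pred=N actual=T -> ctr[0]=1
Ev 7: PC=3 idx=3 pred=T actual=T -> ctr[3]=3
Ev 8: PC=4 idx=0 pred=N actual=T -> ctr[0]=2
Ev 9: PC=2 idx=2 pred=N actual=N -> ctr[2]=0
Ev 10: PC=3 idx=3 pred=T actual=T -> ctr[3]=3

Answer: N N N T N N T N N T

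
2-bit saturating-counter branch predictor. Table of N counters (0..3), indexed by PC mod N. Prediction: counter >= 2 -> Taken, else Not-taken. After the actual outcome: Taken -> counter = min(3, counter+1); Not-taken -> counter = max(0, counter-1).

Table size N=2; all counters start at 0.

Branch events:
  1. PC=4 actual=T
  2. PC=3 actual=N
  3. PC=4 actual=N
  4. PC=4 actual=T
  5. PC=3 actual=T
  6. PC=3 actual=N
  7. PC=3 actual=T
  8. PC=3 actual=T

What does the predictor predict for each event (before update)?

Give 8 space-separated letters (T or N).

Ev 1: PC=4 idx=0 pred=N actual=T -> ctr[0]=1
Ev 2: PC=3 idx=1 pred=N actual=N -> ctr[1]=0
Ev 3: PC=4 idx=0 pred=N actual=N -> ctr[0]=0
Ev 4: PC=4 idx=0 pred=N actual=T -> ctr[0]=1
Ev 5: PC=3 idx=1 pred=N actual=T -> ctr[1]=1
Ev 6: PC=3 idx=1 pred=N actual=N -> ctr[1]=0
Ev 7: PC=3 idx=1 pred=N actual=T -> ctr[1]=1
Ev 8: PC=3 idx=1 pred=N actual=T -> ctr[1]=2

Answer: N N N N N N N N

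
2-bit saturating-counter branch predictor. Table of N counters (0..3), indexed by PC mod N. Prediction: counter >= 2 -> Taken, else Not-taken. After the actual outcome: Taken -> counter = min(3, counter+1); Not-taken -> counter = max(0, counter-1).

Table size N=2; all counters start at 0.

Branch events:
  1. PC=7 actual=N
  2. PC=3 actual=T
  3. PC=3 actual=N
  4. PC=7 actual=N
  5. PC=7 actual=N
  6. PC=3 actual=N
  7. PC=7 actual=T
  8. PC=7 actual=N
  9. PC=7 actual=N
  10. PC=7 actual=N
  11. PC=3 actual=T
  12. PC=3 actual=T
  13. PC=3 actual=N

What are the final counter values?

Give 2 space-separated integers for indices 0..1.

Ev 1: PC=7 idx=1 pred=N actual=N -> ctr[1]=0
Ev 2: PC=3 idx=1 pred=N actual=T -> ctr[1]=1
Ev 3: PC=3 idx=1 pred=N actual=N -> ctr[1]=0
Ev 4: PC=7 idx=1 pred=N actual=N -> ctr[1]=0
Ev 5: PC=7 idx=1 pred=N actual=N -> ctr[1]=0
Ev 6: PC=3 idx=1 pred=N actual=N -> ctr[1]=0
Ev 7: PC=7 idx=1 pred=N actual=T -> ctr[1]=1
Ev 8: PC=7 idx=1 pred=N actual=N -> ctr[1]=0
Ev 9: PC=7 idx=1 pred=N actual=N -> ctr[1]=0
Ev 10: PC=7 idx=1 pred=N actual=N -> ctr[1]=0
Ev 11: PC=3 idx=1 pred=N actual=T -> ctr[1]=1
Ev 12: PC=3 idx=1 pred=N actual=T -> ctr[1]=2
Ev 13: PC=3 idx=1 pred=T actual=N -> ctr[1]=1

Answer: 0 1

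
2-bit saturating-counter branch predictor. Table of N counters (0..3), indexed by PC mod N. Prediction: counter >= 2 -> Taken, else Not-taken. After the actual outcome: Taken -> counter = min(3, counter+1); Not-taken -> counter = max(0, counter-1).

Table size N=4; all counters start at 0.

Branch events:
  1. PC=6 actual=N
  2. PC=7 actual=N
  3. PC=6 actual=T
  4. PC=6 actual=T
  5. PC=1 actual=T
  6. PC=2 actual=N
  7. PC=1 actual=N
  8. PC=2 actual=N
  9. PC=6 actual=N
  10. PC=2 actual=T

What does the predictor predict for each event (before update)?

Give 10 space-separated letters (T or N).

Answer: N N N N N T N N N N

Derivation:
Ev 1: PC=6 idx=2 pred=N actual=N -> ctr[2]=0
Ev 2: PC=7 idx=3 pred=N actual=N -> ctr[3]=0
Ev 3: PC=6 idx=2 pred=N actual=T -> ctr[2]=1
Ev 4: PC=6 idx=2 pred=N actual=T -> ctr[2]=2
Ev 5: PC=1 idx=1 pred=N actual=T -> ctr[1]=1
Ev 6: PC=2 idx=2 pred=T actual=N -> ctr[2]=1
Ev 7: PC=1 idx=1 pred=N actual=N -> ctr[1]=0
Ev 8: PC=2 idx=2 pred=N actual=N -> ctr[2]=0
Ev 9: PC=6 idx=2 pred=N actual=N -> ctr[2]=0
Ev 10: PC=2 idx=2 pred=N actual=T -> ctr[2]=1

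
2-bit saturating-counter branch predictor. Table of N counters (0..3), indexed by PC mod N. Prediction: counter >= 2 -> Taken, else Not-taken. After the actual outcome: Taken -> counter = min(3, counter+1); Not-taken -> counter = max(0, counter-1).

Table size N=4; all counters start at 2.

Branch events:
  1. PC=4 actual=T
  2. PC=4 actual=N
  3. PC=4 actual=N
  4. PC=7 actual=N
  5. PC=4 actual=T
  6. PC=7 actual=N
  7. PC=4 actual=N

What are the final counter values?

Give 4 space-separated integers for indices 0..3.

Answer: 1 2 2 0

Derivation:
Ev 1: PC=4 idx=0 pred=T actual=T -> ctr[0]=3
Ev 2: PC=4 idx=0 pred=T actual=N -> ctr[0]=2
Ev 3: PC=4 idx=0 pred=T actual=N -> ctr[0]=1
Ev 4: PC=7 idx=3 pred=T actual=N -> ctr[3]=1
Ev 5: PC=4 idx=0 pred=N actual=T -> ctr[0]=2
Ev 6: PC=7 idx=3 pred=N actual=N -> ctr[3]=0
Ev 7: PC=4 idx=0 pred=T actual=N -> ctr[0]=1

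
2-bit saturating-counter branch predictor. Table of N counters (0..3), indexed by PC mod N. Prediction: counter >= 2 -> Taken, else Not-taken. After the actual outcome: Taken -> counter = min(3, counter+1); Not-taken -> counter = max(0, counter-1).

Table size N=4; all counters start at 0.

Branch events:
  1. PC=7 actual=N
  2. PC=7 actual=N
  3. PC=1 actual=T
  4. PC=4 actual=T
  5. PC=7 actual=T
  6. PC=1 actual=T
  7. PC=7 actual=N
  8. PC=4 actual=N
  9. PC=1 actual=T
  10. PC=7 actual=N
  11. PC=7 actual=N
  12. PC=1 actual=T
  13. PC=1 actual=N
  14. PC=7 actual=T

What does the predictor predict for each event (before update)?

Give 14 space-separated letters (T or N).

Answer: N N N N N N N N T N N T T N

Derivation:
Ev 1: PC=7 idx=3 pred=N actual=N -> ctr[3]=0
Ev 2: PC=7 idx=3 pred=N actual=N -> ctr[3]=0
Ev 3: PC=1 idx=1 pred=N actual=T -> ctr[1]=1
Ev 4: PC=4 idx=0 pred=N actual=T -> ctr[0]=1
Ev 5: PC=7 idx=3 pred=N actual=T -> ctr[3]=1
Ev 6: PC=1 idx=1 pred=N actual=T -> ctr[1]=2
Ev 7: PC=7 idx=3 pred=N actual=N -> ctr[3]=0
Ev 8: PC=4 idx=0 pred=N actual=N -> ctr[0]=0
Ev 9: PC=1 idx=1 pred=T actual=T -> ctr[1]=3
Ev 10: PC=7 idx=3 pred=N actual=N -> ctr[3]=0
Ev 11: PC=7 idx=3 pred=N actual=N -> ctr[3]=0
Ev 12: PC=1 idx=1 pred=T actual=T -> ctr[1]=3
Ev 13: PC=1 idx=1 pred=T actual=N -> ctr[1]=2
Ev 14: PC=7 idx=3 pred=N actual=T -> ctr[3]=1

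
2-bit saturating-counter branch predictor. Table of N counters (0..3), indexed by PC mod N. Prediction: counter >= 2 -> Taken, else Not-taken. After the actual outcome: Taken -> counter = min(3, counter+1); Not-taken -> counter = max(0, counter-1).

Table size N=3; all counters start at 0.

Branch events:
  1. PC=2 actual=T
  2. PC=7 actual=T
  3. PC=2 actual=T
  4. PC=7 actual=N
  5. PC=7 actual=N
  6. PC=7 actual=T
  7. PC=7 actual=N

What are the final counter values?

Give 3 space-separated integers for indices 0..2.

Ev 1: PC=2 idx=2 pred=N actual=T -> ctr[2]=1
Ev 2: PC=7 idx=1 pred=N actual=T -> ctr[1]=1
Ev 3: PC=2 idx=2 pred=N actual=T -> ctr[2]=2
Ev 4: PC=7 idx=1 pred=N actual=N -> ctr[1]=0
Ev 5: PC=7 idx=1 pred=N actual=N -> ctr[1]=0
Ev 6: PC=7 idx=1 pred=N actual=T -> ctr[1]=1
Ev 7: PC=7 idx=1 pred=N actual=N -> ctr[1]=0

Answer: 0 0 2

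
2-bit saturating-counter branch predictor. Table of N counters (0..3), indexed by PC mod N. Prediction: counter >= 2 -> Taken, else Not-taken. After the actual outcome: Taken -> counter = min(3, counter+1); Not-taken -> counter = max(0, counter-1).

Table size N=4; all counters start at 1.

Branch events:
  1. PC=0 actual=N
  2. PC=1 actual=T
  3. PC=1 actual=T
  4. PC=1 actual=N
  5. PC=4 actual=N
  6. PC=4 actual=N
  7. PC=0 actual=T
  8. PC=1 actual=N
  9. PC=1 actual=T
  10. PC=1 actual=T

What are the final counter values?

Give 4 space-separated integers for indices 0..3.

Ev 1: PC=0 idx=0 pred=N actual=N -> ctr[0]=0
Ev 2: PC=1 idx=1 pred=N actual=T -> ctr[1]=2
Ev 3: PC=1 idx=1 pred=T actual=T -> ctr[1]=3
Ev 4: PC=1 idx=1 pred=T actual=N -> ctr[1]=2
Ev 5: PC=4 idx=0 pred=N actual=N -> ctr[0]=0
Ev 6: PC=4 idx=0 pred=N actual=N -> ctr[0]=0
Ev 7: PC=0 idx=0 pred=N actual=T -> ctr[0]=1
Ev 8: PC=1 idx=1 pred=T actual=N -> ctr[1]=1
Ev 9: PC=1 idx=1 pred=N actual=T -> ctr[1]=2
Ev 10: PC=1 idx=1 pred=T actual=T -> ctr[1]=3

Answer: 1 3 1 1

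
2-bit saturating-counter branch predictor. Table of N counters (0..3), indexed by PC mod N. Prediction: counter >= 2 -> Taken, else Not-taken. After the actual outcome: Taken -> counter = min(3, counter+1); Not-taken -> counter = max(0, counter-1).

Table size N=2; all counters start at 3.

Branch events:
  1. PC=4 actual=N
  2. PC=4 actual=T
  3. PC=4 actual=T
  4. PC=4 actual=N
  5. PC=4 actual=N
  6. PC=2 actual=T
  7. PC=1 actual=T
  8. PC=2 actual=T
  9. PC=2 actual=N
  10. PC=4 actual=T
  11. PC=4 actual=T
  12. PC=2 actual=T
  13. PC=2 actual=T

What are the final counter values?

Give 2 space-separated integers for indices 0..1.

Ev 1: PC=4 idx=0 pred=T actual=N -> ctr[0]=2
Ev 2: PC=4 idx=0 pred=T actual=T -> ctr[0]=3
Ev 3: PC=4 idx=0 pred=T actual=T -> ctr[0]=3
Ev 4: PC=4 idx=0 pred=T actual=N -> ctr[0]=2
Ev 5: PC=4 idx=0 pred=T actual=N -> ctr[0]=1
Ev 6: PC=2 idx=0 pred=N actual=T -> ctr[0]=2
Ev 7: PC=1 idx=1 pred=T actual=T -> ctr[1]=3
Ev 8: PC=2 idx=0 pred=T actual=T -> ctr[0]=3
Ev 9: PC=2 idx=0 pred=T actual=N -> ctr[0]=2
Ev 10: PC=4 idx=0 pred=T actual=T -> ctr[0]=3
Ev 11: PC=4 idx=0 pred=T actual=T -> ctr[0]=3
Ev 12: PC=2 idx=0 pred=T actual=T -> ctr[0]=3
Ev 13: PC=2 idx=0 pred=T actual=T -> ctr[0]=3

Answer: 3 3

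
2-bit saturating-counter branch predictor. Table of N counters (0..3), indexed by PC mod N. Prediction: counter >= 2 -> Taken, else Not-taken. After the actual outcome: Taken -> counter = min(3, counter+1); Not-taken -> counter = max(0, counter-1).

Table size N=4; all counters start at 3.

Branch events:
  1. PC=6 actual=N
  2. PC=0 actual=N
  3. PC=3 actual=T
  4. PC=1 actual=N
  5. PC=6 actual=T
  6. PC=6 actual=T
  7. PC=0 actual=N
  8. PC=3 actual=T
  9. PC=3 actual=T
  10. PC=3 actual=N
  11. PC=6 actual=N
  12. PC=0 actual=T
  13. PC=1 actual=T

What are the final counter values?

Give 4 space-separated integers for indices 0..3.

Ev 1: PC=6 idx=2 pred=T actual=N -> ctr[2]=2
Ev 2: PC=0 idx=0 pred=T actual=N -> ctr[0]=2
Ev 3: PC=3 idx=3 pred=T actual=T -> ctr[3]=3
Ev 4: PC=1 idx=1 pred=T actual=N -> ctr[1]=2
Ev 5: PC=6 idx=2 pred=T actual=T -> ctr[2]=3
Ev 6: PC=6 idx=2 pred=T actual=T -> ctr[2]=3
Ev 7: PC=0 idx=0 pred=T actual=N -> ctr[0]=1
Ev 8: PC=3 idx=3 pred=T actual=T -> ctr[3]=3
Ev 9: PC=3 idx=3 pred=T actual=T -> ctr[3]=3
Ev 10: PC=3 idx=3 pred=T actual=N -> ctr[3]=2
Ev 11: PC=6 idx=2 pred=T actual=N -> ctr[2]=2
Ev 12: PC=0 idx=0 pred=N actual=T -> ctr[0]=2
Ev 13: PC=1 idx=1 pred=T actual=T -> ctr[1]=3

Answer: 2 3 2 2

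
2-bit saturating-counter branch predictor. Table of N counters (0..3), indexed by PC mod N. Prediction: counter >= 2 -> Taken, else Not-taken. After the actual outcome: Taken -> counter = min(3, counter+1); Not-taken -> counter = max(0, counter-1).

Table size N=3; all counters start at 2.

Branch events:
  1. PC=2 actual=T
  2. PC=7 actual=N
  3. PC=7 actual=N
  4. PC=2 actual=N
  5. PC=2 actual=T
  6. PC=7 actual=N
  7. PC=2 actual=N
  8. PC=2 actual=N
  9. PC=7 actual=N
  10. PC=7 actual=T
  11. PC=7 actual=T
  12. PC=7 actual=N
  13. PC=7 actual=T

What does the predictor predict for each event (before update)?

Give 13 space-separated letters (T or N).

Answer: T T N T T N T T N N N T N

Derivation:
Ev 1: PC=2 idx=2 pred=T actual=T -> ctr[2]=3
Ev 2: PC=7 idx=1 pred=T actual=N -> ctr[1]=1
Ev 3: PC=7 idx=1 pred=N actual=N -> ctr[1]=0
Ev 4: PC=2 idx=2 pred=T actual=N -> ctr[2]=2
Ev 5: PC=2 idx=2 pred=T actual=T -> ctr[2]=3
Ev 6: PC=7 idx=1 pred=N actual=N -> ctr[1]=0
Ev 7: PC=2 idx=2 pred=T actual=N -> ctr[2]=2
Ev 8: PC=2 idx=2 pred=T actual=N -> ctr[2]=1
Ev 9: PC=7 idx=1 pred=N actual=N -> ctr[1]=0
Ev 10: PC=7 idx=1 pred=N actual=T -> ctr[1]=1
Ev 11: PC=7 idx=1 pred=N actual=T -> ctr[1]=2
Ev 12: PC=7 idx=1 pred=T actual=N -> ctr[1]=1
Ev 13: PC=7 idx=1 pred=N actual=T -> ctr[1]=2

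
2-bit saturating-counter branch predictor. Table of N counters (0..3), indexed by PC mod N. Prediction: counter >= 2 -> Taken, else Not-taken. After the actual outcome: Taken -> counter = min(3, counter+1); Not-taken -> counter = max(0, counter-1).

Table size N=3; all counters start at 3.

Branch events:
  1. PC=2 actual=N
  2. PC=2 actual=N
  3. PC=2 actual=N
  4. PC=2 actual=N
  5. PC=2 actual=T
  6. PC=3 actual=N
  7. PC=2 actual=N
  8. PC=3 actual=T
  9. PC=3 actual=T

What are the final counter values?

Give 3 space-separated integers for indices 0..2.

Answer: 3 3 0

Derivation:
Ev 1: PC=2 idx=2 pred=T actual=N -> ctr[2]=2
Ev 2: PC=2 idx=2 pred=T actual=N -> ctr[2]=1
Ev 3: PC=2 idx=2 pred=N actual=N -> ctr[2]=0
Ev 4: PC=2 idx=2 pred=N actual=N -> ctr[2]=0
Ev 5: PC=2 idx=2 pred=N actual=T -> ctr[2]=1
Ev 6: PC=3 idx=0 pred=T actual=N -> ctr[0]=2
Ev 7: PC=2 idx=2 pred=N actual=N -> ctr[2]=0
Ev 8: PC=3 idx=0 pred=T actual=T -> ctr[0]=3
Ev 9: PC=3 idx=0 pred=T actual=T -> ctr[0]=3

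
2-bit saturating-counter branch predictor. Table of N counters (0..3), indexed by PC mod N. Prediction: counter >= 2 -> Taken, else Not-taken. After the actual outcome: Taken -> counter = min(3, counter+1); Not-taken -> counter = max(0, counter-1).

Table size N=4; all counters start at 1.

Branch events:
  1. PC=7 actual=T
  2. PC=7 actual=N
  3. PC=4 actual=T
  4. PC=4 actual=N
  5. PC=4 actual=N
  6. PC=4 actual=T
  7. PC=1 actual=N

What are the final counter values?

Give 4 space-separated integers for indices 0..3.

Answer: 1 0 1 1

Derivation:
Ev 1: PC=7 idx=3 pred=N actual=T -> ctr[3]=2
Ev 2: PC=7 idx=3 pred=T actual=N -> ctr[3]=1
Ev 3: PC=4 idx=0 pred=N actual=T -> ctr[0]=2
Ev 4: PC=4 idx=0 pred=T actual=N -> ctr[0]=1
Ev 5: PC=4 idx=0 pred=N actual=N -> ctr[0]=0
Ev 6: PC=4 idx=0 pred=N actual=T -> ctr[0]=1
Ev 7: PC=1 idx=1 pred=N actual=N -> ctr[1]=0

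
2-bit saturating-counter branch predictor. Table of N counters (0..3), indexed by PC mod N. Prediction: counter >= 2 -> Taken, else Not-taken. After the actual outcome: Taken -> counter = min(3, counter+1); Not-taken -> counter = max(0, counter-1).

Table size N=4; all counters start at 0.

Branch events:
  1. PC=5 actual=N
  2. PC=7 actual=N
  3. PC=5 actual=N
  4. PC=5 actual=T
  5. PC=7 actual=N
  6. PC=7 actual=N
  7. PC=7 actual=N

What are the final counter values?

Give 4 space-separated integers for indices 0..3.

Ev 1: PC=5 idx=1 pred=N actual=N -> ctr[1]=0
Ev 2: PC=7 idx=3 pred=N actual=N -> ctr[3]=0
Ev 3: PC=5 idx=1 pred=N actual=N -> ctr[1]=0
Ev 4: PC=5 idx=1 pred=N actual=T -> ctr[1]=1
Ev 5: PC=7 idx=3 pred=N actual=N -> ctr[3]=0
Ev 6: PC=7 idx=3 pred=N actual=N -> ctr[3]=0
Ev 7: PC=7 idx=3 pred=N actual=N -> ctr[3]=0

Answer: 0 1 0 0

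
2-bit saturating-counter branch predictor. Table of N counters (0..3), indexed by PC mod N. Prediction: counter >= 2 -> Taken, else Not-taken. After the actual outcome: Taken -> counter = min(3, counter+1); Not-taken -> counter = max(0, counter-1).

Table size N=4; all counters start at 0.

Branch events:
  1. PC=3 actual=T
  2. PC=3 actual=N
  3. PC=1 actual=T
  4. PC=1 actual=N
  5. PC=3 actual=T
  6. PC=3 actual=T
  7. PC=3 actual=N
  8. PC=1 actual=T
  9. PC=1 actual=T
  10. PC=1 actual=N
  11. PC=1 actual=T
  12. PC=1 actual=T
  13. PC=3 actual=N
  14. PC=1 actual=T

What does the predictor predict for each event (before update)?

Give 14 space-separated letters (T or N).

Ev 1: PC=3 idx=3 pred=N actual=T -> ctr[3]=1
Ev 2: PC=3 idx=3 pred=N actual=N -> ctr[3]=0
Ev 3: PC=1 idx=1 pred=N actual=T -> ctr[1]=1
Ev 4: PC=1 idx=1 pred=N actual=N -> ctr[1]=0
Ev 5: PC=3 idx=3 pred=N actual=T -> ctr[3]=1
Ev 6: PC=3 idx=3 pred=N actual=T -> ctr[3]=2
Ev 7: PC=3 idx=3 pred=T actual=N -> ctr[3]=1
Ev 8: PC=1 idx=1 pred=N actual=T -> ctr[1]=1
Ev 9: PC=1 idx=1 pred=N actual=T -> ctr[1]=2
Ev 10: PC=1 idx=1 pred=T actual=N -> ctr[1]=1
Ev 11: PC=1 idx=1 pred=N actual=T -> ctr[1]=2
Ev 12: PC=1 idx=1 pred=T actual=T -> ctr[1]=3
Ev 13: PC=3 idx=3 pred=N actual=N -> ctr[3]=0
Ev 14: PC=1 idx=1 pred=T actual=T -> ctr[1]=3

Answer: N N N N N N T N N T N T N T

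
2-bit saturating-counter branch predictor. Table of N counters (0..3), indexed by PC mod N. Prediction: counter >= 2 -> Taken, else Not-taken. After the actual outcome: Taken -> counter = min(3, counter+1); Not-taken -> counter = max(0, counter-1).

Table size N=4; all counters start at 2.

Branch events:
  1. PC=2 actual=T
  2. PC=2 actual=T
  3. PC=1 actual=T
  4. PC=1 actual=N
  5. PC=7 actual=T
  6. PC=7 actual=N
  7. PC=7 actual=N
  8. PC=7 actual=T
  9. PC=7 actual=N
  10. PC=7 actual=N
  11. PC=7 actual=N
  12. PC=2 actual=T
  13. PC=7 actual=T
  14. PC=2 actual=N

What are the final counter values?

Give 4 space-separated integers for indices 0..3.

Answer: 2 2 2 1

Derivation:
Ev 1: PC=2 idx=2 pred=T actual=T -> ctr[2]=3
Ev 2: PC=2 idx=2 pred=T actual=T -> ctr[2]=3
Ev 3: PC=1 idx=1 pred=T actual=T -> ctr[1]=3
Ev 4: PC=1 idx=1 pred=T actual=N -> ctr[1]=2
Ev 5: PC=7 idx=3 pred=T actual=T -> ctr[3]=3
Ev 6: PC=7 idx=3 pred=T actual=N -> ctr[3]=2
Ev 7: PC=7 idx=3 pred=T actual=N -> ctr[3]=1
Ev 8: PC=7 idx=3 pred=N actual=T -> ctr[3]=2
Ev 9: PC=7 idx=3 pred=T actual=N -> ctr[3]=1
Ev 10: PC=7 idx=3 pred=N actual=N -> ctr[3]=0
Ev 11: PC=7 idx=3 pred=N actual=N -> ctr[3]=0
Ev 12: PC=2 idx=2 pred=T actual=T -> ctr[2]=3
Ev 13: PC=7 idx=3 pred=N actual=T -> ctr[3]=1
Ev 14: PC=2 idx=2 pred=T actual=N -> ctr[2]=2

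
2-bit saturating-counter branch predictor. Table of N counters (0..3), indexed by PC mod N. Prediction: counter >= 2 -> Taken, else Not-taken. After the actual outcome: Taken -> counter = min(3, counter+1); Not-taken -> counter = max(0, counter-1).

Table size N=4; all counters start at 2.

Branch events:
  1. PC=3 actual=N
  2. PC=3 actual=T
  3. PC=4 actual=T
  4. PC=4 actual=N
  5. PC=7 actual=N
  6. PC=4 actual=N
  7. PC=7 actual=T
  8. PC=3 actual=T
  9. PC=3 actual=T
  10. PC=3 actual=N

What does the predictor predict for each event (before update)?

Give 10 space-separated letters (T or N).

Ev 1: PC=3 idx=3 pred=T actual=N -> ctr[3]=1
Ev 2: PC=3 idx=3 pred=N actual=T -> ctr[3]=2
Ev 3: PC=4 idx=0 pred=T actual=T -> ctr[0]=3
Ev 4: PC=4 idx=0 pred=T actual=N -> ctr[0]=2
Ev 5: PC=7 idx=3 pred=T actual=N -> ctr[3]=1
Ev 6: PC=4 idx=0 pred=T actual=N -> ctr[0]=1
Ev 7: PC=7 idx=3 pred=N actual=T -> ctr[3]=2
Ev 8: PC=3 idx=3 pred=T actual=T -> ctr[3]=3
Ev 9: PC=3 idx=3 pred=T actual=T -> ctr[3]=3
Ev 10: PC=3 idx=3 pred=T actual=N -> ctr[3]=2

Answer: T N T T T T N T T T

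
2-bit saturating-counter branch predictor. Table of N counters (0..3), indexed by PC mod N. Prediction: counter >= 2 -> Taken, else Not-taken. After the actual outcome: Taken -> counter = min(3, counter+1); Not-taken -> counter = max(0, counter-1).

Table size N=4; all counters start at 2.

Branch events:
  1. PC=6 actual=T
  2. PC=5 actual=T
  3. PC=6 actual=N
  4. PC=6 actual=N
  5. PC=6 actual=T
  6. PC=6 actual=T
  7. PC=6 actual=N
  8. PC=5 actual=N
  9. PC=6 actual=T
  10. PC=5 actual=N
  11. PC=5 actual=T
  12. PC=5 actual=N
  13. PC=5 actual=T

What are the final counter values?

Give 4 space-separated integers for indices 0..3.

Ev 1: PC=6 idx=2 pred=T actual=T -> ctr[2]=3
Ev 2: PC=5 idx=1 pred=T actual=T -> ctr[1]=3
Ev 3: PC=6 idx=2 pred=T actual=N -> ctr[2]=2
Ev 4: PC=6 idx=2 pred=T actual=N -> ctr[2]=1
Ev 5: PC=6 idx=2 pred=N actual=T -> ctr[2]=2
Ev 6: PC=6 idx=2 pred=T actual=T -> ctr[2]=3
Ev 7: PC=6 idx=2 pred=T actual=N -> ctr[2]=2
Ev 8: PC=5 idx=1 pred=T actual=N -> ctr[1]=2
Ev 9: PC=6 idx=2 pred=T actual=T -> ctr[2]=3
Ev 10: PC=5 idx=1 pred=T actual=N -> ctr[1]=1
Ev 11: PC=5 idx=1 pred=N actual=T -> ctr[1]=2
Ev 12: PC=5 idx=1 pred=T actual=N -> ctr[1]=1
Ev 13: PC=5 idx=1 pred=N actual=T -> ctr[1]=2

Answer: 2 2 3 2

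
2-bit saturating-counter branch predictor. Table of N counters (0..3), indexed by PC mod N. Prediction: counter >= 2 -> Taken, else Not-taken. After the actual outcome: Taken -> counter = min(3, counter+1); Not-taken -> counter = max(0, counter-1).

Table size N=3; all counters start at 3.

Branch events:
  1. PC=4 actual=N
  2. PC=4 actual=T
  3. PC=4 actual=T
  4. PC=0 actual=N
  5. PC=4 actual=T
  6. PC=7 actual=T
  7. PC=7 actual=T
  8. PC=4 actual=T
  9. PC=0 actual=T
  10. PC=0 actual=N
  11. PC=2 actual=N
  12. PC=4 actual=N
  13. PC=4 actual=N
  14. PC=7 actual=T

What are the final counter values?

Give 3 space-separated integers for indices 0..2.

Ev 1: PC=4 idx=1 pred=T actual=N -> ctr[1]=2
Ev 2: PC=4 idx=1 pred=T actual=T -> ctr[1]=3
Ev 3: PC=4 idx=1 pred=T actual=T -> ctr[1]=3
Ev 4: PC=0 idx=0 pred=T actual=N -> ctr[0]=2
Ev 5: PC=4 idx=1 pred=T actual=T -> ctr[1]=3
Ev 6: PC=7 idx=1 pred=T actual=T -> ctr[1]=3
Ev 7: PC=7 idx=1 pred=T actual=T -> ctr[1]=3
Ev 8: PC=4 idx=1 pred=T actual=T -> ctr[1]=3
Ev 9: PC=0 idx=0 pred=T actual=T -> ctr[0]=3
Ev 10: PC=0 idx=0 pred=T actual=N -> ctr[0]=2
Ev 11: PC=2 idx=2 pred=T actual=N -> ctr[2]=2
Ev 12: PC=4 idx=1 pred=T actual=N -> ctr[1]=2
Ev 13: PC=4 idx=1 pred=T actual=N -> ctr[1]=1
Ev 14: PC=7 idx=1 pred=N actual=T -> ctr[1]=2

Answer: 2 2 2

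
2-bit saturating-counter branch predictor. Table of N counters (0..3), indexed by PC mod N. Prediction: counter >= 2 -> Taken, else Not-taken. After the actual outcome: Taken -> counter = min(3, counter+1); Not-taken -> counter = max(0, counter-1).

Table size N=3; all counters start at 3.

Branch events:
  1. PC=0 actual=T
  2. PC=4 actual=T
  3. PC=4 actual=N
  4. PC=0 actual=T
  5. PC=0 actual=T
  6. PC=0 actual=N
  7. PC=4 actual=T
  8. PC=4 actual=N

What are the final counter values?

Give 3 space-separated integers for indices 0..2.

Answer: 2 2 3

Derivation:
Ev 1: PC=0 idx=0 pred=T actual=T -> ctr[0]=3
Ev 2: PC=4 idx=1 pred=T actual=T -> ctr[1]=3
Ev 3: PC=4 idx=1 pred=T actual=N -> ctr[1]=2
Ev 4: PC=0 idx=0 pred=T actual=T -> ctr[0]=3
Ev 5: PC=0 idx=0 pred=T actual=T -> ctr[0]=3
Ev 6: PC=0 idx=0 pred=T actual=N -> ctr[0]=2
Ev 7: PC=4 idx=1 pred=T actual=T -> ctr[1]=3
Ev 8: PC=4 idx=1 pred=T actual=N -> ctr[1]=2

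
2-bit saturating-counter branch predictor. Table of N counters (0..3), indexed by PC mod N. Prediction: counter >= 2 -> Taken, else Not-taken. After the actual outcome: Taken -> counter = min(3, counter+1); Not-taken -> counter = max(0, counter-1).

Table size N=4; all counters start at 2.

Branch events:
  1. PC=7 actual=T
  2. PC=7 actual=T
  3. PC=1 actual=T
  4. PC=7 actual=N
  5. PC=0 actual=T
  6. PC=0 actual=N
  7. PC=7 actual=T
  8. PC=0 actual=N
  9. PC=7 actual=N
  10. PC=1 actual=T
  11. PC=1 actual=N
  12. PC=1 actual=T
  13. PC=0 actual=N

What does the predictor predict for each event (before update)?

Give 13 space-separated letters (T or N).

Answer: T T T T T T T T T T T T N

Derivation:
Ev 1: PC=7 idx=3 pred=T actual=T -> ctr[3]=3
Ev 2: PC=7 idx=3 pred=T actual=T -> ctr[3]=3
Ev 3: PC=1 idx=1 pred=T actual=T -> ctr[1]=3
Ev 4: PC=7 idx=3 pred=T actual=N -> ctr[3]=2
Ev 5: PC=0 idx=0 pred=T actual=T -> ctr[0]=3
Ev 6: PC=0 idx=0 pred=T actual=N -> ctr[0]=2
Ev 7: PC=7 idx=3 pred=T actual=T -> ctr[3]=3
Ev 8: PC=0 idx=0 pred=T actual=N -> ctr[0]=1
Ev 9: PC=7 idx=3 pred=T actual=N -> ctr[3]=2
Ev 10: PC=1 idx=1 pred=T actual=T -> ctr[1]=3
Ev 11: PC=1 idx=1 pred=T actual=N -> ctr[1]=2
Ev 12: PC=1 idx=1 pred=T actual=T -> ctr[1]=3
Ev 13: PC=0 idx=0 pred=N actual=N -> ctr[0]=0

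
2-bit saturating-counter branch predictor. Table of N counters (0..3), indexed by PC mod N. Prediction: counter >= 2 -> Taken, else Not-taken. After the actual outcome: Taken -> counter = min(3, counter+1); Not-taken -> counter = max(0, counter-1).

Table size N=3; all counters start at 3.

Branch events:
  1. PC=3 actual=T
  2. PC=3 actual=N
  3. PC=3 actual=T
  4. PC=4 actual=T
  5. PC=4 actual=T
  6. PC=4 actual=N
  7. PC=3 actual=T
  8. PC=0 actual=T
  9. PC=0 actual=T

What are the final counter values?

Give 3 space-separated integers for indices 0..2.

Answer: 3 2 3

Derivation:
Ev 1: PC=3 idx=0 pred=T actual=T -> ctr[0]=3
Ev 2: PC=3 idx=0 pred=T actual=N -> ctr[0]=2
Ev 3: PC=3 idx=0 pred=T actual=T -> ctr[0]=3
Ev 4: PC=4 idx=1 pred=T actual=T -> ctr[1]=3
Ev 5: PC=4 idx=1 pred=T actual=T -> ctr[1]=3
Ev 6: PC=4 idx=1 pred=T actual=N -> ctr[1]=2
Ev 7: PC=3 idx=0 pred=T actual=T -> ctr[0]=3
Ev 8: PC=0 idx=0 pred=T actual=T -> ctr[0]=3
Ev 9: PC=0 idx=0 pred=T actual=T -> ctr[0]=3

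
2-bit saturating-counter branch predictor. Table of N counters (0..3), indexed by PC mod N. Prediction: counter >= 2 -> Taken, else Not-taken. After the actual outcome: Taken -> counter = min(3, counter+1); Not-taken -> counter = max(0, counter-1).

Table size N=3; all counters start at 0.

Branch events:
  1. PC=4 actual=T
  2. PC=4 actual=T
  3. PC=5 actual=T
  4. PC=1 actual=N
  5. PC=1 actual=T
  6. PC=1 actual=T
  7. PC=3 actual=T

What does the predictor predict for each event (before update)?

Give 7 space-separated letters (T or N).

Ev 1: PC=4 idx=1 pred=N actual=T -> ctr[1]=1
Ev 2: PC=4 idx=1 pred=N actual=T -> ctr[1]=2
Ev 3: PC=5 idx=2 pred=N actual=T -> ctr[2]=1
Ev 4: PC=1 idx=1 pred=T actual=N -> ctr[1]=1
Ev 5: PC=1 idx=1 pred=N actual=T -> ctr[1]=2
Ev 6: PC=1 idx=1 pred=T actual=T -> ctr[1]=3
Ev 7: PC=3 idx=0 pred=N actual=T -> ctr[0]=1

Answer: N N N T N T N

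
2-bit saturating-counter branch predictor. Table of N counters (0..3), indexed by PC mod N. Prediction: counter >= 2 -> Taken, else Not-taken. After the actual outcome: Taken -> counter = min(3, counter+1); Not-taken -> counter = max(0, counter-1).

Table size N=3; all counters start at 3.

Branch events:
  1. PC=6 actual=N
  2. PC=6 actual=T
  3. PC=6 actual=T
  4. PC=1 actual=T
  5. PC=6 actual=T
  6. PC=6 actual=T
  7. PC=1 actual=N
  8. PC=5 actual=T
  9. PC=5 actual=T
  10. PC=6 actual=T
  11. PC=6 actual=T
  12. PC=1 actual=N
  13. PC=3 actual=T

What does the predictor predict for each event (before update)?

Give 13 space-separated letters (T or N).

Answer: T T T T T T T T T T T T T

Derivation:
Ev 1: PC=6 idx=0 pred=T actual=N -> ctr[0]=2
Ev 2: PC=6 idx=0 pred=T actual=T -> ctr[0]=3
Ev 3: PC=6 idx=0 pred=T actual=T -> ctr[0]=3
Ev 4: PC=1 idx=1 pred=T actual=T -> ctr[1]=3
Ev 5: PC=6 idx=0 pred=T actual=T -> ctr[0]=3
Ev 6: PC=6 idx=0 pred=T actual=T -> ctr[0]=3
Ev 7: PC=1 idx=1 pred=T actual=N -> ctr[1]=2
Ev 8: PC=5 idx=2 pred=T actual=T -> ctr[2]=3
Ev 9: PC=5 idx=2 pred=T actual=T -> ctr[2]=3
Ev 10: PC=6 idx=0 pred=T actual=T -> ctr[0]=3
Ev 11: PC=6 idx=0 pred=T actual=T -> ctr[0]=3
Ev 12: PC=1 idx=1 pred=T actual=N -> ctr[1]=1
Ev 13: PC=3 idx=0 pred=T actual=T -> ctr[0]=3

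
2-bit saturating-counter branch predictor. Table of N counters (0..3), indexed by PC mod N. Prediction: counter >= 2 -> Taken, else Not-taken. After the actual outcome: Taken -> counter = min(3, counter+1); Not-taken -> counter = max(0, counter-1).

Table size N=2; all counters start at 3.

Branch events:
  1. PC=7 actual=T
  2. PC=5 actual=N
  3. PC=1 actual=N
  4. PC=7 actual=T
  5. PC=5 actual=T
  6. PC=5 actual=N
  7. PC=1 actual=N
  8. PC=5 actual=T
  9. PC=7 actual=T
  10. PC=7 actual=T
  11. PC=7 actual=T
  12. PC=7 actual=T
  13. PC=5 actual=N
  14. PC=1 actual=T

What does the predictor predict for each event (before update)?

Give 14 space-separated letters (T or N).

Answer: T T T N T T T N T T T T T T

Derivation:
Ev 1: PC=7 idx=1 pred=T actual=T -> ctr[1]=3
Ev 2: PC=5 idx=1 pred=T actual=N -> ctr[1]=2
Ev 3: PC=1 idx=1 pred=T actual=N -> ctr[1]=1
Ev 4: PC=7 idx=1 pred=N actual=T -> ctr[1]=2
Ev 5: PC=5 idx=1 pred=T actual=T -> ctr[1]=3
Ev 6: PC=5 idx=1 pred=T actual=N -> ctr[1]=2
Ev 7: PC=1 idx=1 pred=T actual=N -> ctr[1]=1
Ev 8: PC=5 idx=1 pred=N actual=T -> ctr[1]=2
Ev 9: PC=7 idx=1 pred=T actual=T -> ctr[1]=3
Ev 10: PC=7 idx=1 pred=T actual=T -> ctr[1]=3
Ev 11: PC=7 idx=1 pred=T actual=T -> ctr[1]=3
Ev 12: PC=7 idx=1 pred=T actual=T -> ctr[1]=3
Ev 13: PC=5 idx=1 pred=T actual=N -> ctr[1]=2
Ev 14: PC=1 idx=1 pred=T actual=T -> ctr[1]=3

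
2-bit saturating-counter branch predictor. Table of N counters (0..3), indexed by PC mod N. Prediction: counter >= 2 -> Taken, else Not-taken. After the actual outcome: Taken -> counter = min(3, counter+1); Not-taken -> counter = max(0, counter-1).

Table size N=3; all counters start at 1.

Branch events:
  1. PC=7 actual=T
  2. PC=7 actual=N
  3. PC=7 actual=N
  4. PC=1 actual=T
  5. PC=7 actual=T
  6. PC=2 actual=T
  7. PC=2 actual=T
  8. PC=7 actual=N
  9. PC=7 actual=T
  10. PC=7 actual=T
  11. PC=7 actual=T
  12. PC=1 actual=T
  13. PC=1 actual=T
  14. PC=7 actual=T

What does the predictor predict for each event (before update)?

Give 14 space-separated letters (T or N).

Ev 1: PC=7 idx=1 pred=N actual=T -> ctr[1]=2
Ev 2: PC=7 idx=1 pred=T actual=N -> ctr[1]=1
Ev 3: PC=7 idx=1 pred=N actual=N -> ctr[1]=0
Ev 4: PC=1 idx=1 pred=N actual=T -> ctr[1]=1
Ev 5: PC=7 idx=1 pred=N actual=T -> ctr[1]=2
Ev 6: PC=2 idx=2 pred=N actual=T -> ctr[2]=2
Ev 7: PC=2 idx=2 pred=T actual=T -> ctr[2]=3
Ev 8: PC=7 idx=1 pred=T actual=N -> ctr[1]=1
Ev 9: PC=7 idx=1 pred=N actual=T -> ctr[1]=2
Ev 10: PC=7 idx=1 pred=T actual=T -> ctr[1]=3
Ev 11: PC=7 idx=1 pred=T actual=T -> ctr[1]=3
Ev 12: PC=1 idx=1 pred=T actual=T -> ctr[1]=3
Ev 13: PC=1 idx=1 pred=T actual=T -> ctr[1]=3
Ev 14: PC=7 idx=1 pred=T actual=T -> ctr[1]=3

Answer: N T N N N N T T N T T T T T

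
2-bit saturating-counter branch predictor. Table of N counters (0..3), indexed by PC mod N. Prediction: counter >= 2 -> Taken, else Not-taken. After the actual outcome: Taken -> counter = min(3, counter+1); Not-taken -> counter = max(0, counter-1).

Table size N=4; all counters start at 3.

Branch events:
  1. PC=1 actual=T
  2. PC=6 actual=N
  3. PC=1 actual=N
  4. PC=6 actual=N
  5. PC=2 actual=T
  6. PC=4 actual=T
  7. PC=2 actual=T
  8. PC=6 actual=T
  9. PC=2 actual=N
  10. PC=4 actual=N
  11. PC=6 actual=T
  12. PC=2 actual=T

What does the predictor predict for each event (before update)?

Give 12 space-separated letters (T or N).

Ev 1: PC=1 idx=1 pred=T actual=T -> ctr[1]=3
Ev 2: PC=6 idx=2 pred=T actual=N -> ctr[2]=2
Ev 3: PC=1 idx=1 pred=T actual=N -> ctr[1]=2
Ev 4: PC=6 idx=2 pred=T actual=N -> ctr[2]=1
Ev 5: PC=2 idx=2 pred=N actual=T -> ctr[2]=2
Ev 6: PC=4 idx=0 pred=T actual=T -> ctr[0]=3
Ev 7: PC=2 idx=2 pred=T actual=T -> ctr[2]=3
Ev 8: PC=6 idx=2 pred=T actual=T -> ctr[2]=3
Ev 9: PC=2 idx=2 pred=T actual=N -> ctr[2]=2
Ev 10: PC=4 idx=0 pred=T actual=N -> ctr[0]=2
Ev 11: PC=6 idx=2 pred=T actual=T -> ctr[2]=3
Ev 12: PC=2 idx=2 pred=T actual=T -> ctr[2]=3

Answer: T T T T N T T T T T T T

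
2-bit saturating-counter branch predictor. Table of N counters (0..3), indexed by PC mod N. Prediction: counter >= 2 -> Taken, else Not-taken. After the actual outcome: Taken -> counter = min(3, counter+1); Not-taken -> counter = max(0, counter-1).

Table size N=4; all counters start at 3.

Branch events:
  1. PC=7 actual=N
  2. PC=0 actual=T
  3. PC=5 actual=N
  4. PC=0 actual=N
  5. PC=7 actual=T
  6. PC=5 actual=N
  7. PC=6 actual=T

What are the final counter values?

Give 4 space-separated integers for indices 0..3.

Ev 1: PC=7 idx=3 pred=T actual=N -> ctr[3]=2
Ev 2: PC=0 idx=0 pred=T actual=T -> ctr[0]=3
Ev 3: PC=5 idx=1 pred=T actual=N -> ctr[1]=2
Ev 4: PC=0 idx=0 pred=T actual=N -> ctr[0]=2
Ev 5: PC=7 idx=3 pred=T actual=T -> ctr[3]=3
Ev 6: PC=5 idx=1 pred=T actual=N -> ctr[1]=1
Ev 7: PC=6 idx=2 pred=T actual=T -> ctr[2]=3

Answer: 2 1 3 3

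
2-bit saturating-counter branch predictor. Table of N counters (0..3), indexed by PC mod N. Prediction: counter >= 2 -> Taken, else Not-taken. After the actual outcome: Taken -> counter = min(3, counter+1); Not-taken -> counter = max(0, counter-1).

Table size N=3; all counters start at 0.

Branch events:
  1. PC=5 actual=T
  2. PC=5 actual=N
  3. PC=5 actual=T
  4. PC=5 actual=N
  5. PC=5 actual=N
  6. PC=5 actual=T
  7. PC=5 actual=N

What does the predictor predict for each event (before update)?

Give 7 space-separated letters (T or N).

Ev 1: PC=5 idx=2 pred=N actual=T -> ctr[2]=1
Ev 2: PC=5 idx=2 pred=N actual=N -> ctr[2]=0
Ev 3: PC=5 idx=2 pred=N actual=T -> ctr[2]=1
Ev 4: PC=5 idx=2 pred=N actual=N -> ctr[2]=0
Ev 5: PC=5 idx=2 pred=N actual=N -> ctr[2]=0
Ev 6: PC=5 idx=2 pred=N actual=T -> ctr[2]=1
Ev 7: PC=5 idx=2 pred=N actual=N -> ctr[2]=0

Answer: N N N N N N N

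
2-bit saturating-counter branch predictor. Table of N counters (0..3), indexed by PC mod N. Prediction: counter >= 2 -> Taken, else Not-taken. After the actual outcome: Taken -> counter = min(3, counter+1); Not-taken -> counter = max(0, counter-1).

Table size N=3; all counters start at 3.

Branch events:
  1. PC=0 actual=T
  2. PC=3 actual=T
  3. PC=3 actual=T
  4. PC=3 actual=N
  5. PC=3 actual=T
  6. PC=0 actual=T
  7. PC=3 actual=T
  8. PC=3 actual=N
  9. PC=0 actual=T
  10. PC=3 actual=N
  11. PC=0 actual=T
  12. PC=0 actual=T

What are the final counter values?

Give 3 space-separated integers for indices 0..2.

Ev 1: PC=0 idx=0 pred=T actual=T -> ctr[0]=3
Ev 2: PC=3 idx=0 pred=T actual=T -> ctr[0]=3
Ev 3: PC=3 idx=0 pred=T actual=T -> ctr[0]=3
Ev 4: PC=3 idx=0 pred=T actual=N -> ctr[0]=2
Ev 5: PC=3 idx=0 pred=T actual=T -> ctr[0]=3
Ev 6: PC=0 idx=0 pred=T actual=T -> ctr[0]=3
Ev 7: PC=3 idx=0 pred=T actual=T -> ctr[0]=3
Ev 8: PC=3 idx=0 pred=T actual=N -> ctr[0]=2
Ev 9: PC=0 idx=0 pred=T actual=T -> ctr[0]=3
Ev 10: PC=3 idx=0 pred=T actual=N -> ctr[0]=2
Ev 11: PC=0 idx=0 pred=T actual=T -> ctr[0]=3
Ev 12: PC=0 idx=0 pred=T actual=T -> ctr[0]=3

Answer: 3 3 3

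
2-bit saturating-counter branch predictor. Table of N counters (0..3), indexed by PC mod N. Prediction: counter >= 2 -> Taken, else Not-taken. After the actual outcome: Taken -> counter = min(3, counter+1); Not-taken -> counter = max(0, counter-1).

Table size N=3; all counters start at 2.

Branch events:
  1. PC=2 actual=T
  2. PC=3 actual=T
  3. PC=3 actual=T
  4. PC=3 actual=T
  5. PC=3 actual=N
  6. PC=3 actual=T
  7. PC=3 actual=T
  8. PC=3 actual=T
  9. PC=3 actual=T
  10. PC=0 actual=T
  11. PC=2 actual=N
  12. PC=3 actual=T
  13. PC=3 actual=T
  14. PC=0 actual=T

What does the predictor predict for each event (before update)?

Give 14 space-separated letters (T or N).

Answer: T T T T T T T T T T T T T T

Derivation:
Ev 1: PC=2 idx=2 pred=T actual=T -> ctr[2]=3
Ev 2: PC=3 idx=0 pred=T actual=T -> ctr[0]=3
Ev 3: PC=3 idx=0 pred=T actual=T -> ctr[0]=3
Ev 4: PC=3 idx=0 pred=T actual=T -> ctr[0]=3
Ev 5: PC=3 idx=0 pred=T actual=N -> ctr[0]=2
Ev 6: PC=3 idx=0 pred=T actual=T -> ctr[0]=3
Ev 7: PC=3 idx=0 pred=T actual=T -> ctr[0]=3
Ev 8: PC=3 idx=0 pred=T actual=T -> ctr[0]=3
Ev 9: PC=3 idx=0 pred=T actual=T -> ctr[0]=3
Ev 10: PC=0 idx=0 pred=T actual=T -> ctr[0]=3
Ev 11: PC=2 idx=2 pred=T actual=N -> ctr[2]=2
Ev 12: PC=3 idx=0 pred=T actual=T -> ctr[0]=3
Ev 13: PC=3 idx=0 pred=T actual=T -> ctr[0]=3
Ev 14: PC=0 idx=0 pred=T actual=T -> ctr[0]=3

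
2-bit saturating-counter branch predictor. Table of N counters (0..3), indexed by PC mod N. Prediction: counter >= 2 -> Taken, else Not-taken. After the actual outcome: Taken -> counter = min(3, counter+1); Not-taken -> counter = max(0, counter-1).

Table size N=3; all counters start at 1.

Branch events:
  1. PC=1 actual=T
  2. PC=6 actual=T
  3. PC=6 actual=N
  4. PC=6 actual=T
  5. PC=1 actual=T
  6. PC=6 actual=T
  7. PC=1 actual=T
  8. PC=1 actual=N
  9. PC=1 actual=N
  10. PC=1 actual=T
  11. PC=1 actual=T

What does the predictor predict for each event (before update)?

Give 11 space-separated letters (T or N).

Answer: N N T N T T T T T N T

Derivation:
Ev 1: PC=1 idx=1 pred=N actual=T -> ctr[1]=2
Ev 2: PC=6 idx=0 pred=N actual=T -> ctr[0]=2
Ev 3: PC=6 idx=0 pred=T actual=N -> ctr[0]=1
Ev 4: PC=6 idx=0 pred=N actual=T -> ctr[0]=2
Ev 5: PC=1 idx=1 pred=T actual=T -> ctr[1]=3
Ev 6: PC=6 idx=0 pred=T actual=T -> ctr[0]=3
Ev 7: PC=1 idx=1 pred=T actual=T -> ctr[1]=3
Ev 8: PC=1 idx=1 pred=T actual=N -> ctr[1]=2
Ev 9: PC=1 idx=1 pred=T actual=N -> ctr[1]=1
Ev 10: PC=1 idx=1 pred=N actual=T -> ctr[1]=2
Ev 11: PC=1 idx=1 pred=T actual=T -> ctr[1]=3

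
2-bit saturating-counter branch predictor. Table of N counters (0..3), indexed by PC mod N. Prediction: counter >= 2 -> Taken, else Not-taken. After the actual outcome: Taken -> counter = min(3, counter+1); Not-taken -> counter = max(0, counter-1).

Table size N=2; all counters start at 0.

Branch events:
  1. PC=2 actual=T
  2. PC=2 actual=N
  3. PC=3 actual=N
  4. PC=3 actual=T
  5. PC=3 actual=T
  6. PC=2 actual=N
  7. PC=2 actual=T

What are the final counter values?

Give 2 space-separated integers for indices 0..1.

Ev 1: PC=2 idx=0 pred=N actual=T -> ctr[0]=1
Ev 2: PC=2 idx=0 pred=N actual=N -> ctr[0]=0
Ev 3: PC=3 idx=1 pred=N actual=N -> ctr[1]=0
Ev 4: PC=3 idx=1 pred=N actual=T -> ctr[1]=1
Ev 5: PC=3 idx=1 pred=N actual=T -> ctr[1]=2
Ev 6: PC=2 idx=0 pred=N actual=N -> ctr[0]=0
Ev 7: PC=2 idx=0 pred=N actual=T -> ctr[0]=1

Answer: 1 2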